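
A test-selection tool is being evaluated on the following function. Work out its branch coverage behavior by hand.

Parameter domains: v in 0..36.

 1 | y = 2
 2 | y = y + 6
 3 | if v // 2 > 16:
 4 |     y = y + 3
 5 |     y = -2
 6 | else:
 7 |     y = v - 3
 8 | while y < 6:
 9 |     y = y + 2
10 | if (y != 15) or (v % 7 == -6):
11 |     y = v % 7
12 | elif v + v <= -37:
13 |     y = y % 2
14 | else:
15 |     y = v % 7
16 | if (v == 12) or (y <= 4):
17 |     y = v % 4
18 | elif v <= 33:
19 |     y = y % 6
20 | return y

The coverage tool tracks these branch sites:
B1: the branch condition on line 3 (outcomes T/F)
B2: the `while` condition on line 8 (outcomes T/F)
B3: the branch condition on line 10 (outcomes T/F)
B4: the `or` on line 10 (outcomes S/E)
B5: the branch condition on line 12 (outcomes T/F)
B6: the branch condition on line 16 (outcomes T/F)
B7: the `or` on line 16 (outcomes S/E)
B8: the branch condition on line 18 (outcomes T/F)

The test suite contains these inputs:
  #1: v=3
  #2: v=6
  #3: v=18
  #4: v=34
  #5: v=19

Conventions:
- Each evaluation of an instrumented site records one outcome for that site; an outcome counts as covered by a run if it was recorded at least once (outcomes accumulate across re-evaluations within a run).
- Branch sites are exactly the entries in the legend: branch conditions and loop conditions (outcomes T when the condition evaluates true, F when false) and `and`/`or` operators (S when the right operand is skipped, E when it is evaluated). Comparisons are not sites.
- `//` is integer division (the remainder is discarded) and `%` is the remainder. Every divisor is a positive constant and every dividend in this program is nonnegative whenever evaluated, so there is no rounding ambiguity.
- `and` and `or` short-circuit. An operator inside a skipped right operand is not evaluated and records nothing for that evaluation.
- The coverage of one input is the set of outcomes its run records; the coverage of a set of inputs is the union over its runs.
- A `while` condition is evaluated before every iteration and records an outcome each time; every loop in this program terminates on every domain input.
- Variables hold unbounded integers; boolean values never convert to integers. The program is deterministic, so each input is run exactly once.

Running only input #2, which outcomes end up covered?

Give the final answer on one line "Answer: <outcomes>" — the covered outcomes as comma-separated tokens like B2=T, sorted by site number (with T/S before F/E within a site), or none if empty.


Running input #2 (v=6), event by event:
  B1->F, B2->T, B2->T, B2->F, B4->S, B3->T, B7->E, B6->F, B8->T
deduplicating events, the covered set is: B1=F, B2=T, B2=F, B3=T, B4=S, B6=F, B7=E, B8=T
Answer: B1=F, B2=T, B2=F, B3=T, B4=S, B6=F, B7=E, B8=T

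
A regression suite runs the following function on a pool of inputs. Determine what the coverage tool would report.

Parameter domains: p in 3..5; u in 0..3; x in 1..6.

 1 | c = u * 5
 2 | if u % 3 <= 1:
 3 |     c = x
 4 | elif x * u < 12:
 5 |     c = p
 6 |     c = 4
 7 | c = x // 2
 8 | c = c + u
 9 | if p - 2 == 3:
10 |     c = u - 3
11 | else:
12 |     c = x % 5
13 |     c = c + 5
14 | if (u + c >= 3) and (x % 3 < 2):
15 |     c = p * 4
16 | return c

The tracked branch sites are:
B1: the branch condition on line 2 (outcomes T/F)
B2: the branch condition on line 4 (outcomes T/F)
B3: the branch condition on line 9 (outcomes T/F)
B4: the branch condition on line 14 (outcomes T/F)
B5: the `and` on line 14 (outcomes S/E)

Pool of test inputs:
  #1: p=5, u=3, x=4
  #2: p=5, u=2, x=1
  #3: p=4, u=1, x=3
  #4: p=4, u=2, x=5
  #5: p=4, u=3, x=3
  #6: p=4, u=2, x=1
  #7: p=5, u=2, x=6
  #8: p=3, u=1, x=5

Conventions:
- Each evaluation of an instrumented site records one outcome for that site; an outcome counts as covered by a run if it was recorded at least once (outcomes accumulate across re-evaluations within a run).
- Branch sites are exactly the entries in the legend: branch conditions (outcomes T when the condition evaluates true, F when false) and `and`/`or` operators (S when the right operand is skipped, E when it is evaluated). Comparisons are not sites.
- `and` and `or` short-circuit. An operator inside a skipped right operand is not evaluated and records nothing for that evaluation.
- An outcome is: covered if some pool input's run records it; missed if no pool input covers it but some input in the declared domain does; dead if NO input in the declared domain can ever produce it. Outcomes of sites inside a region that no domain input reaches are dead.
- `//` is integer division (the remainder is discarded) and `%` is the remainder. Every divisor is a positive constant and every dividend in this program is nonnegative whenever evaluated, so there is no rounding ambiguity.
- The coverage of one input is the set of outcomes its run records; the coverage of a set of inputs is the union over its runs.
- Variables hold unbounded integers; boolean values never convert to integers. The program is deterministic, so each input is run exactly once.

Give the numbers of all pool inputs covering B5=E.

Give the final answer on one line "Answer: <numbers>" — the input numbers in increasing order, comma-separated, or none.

input #1 (p=5, u=3, x=4): produces B5=E
input #2 (p=5, u=2, x=1): does not produce B5=E
input #3 (p=4, u=1, x=3): produces B5=E
input #4 (p=4, u=2, x=5): produces B5=E
input #5 (p=4, u=3, x=3): produces B5=E
input #6 (p=4, u=2, x=1): produces B5=E
input #7 (p=5, u=2, x=6): does not produce B5=E
input #8 (p=3, u=1, x=5): produces B5=E

Answer: 1, 3, 4, 5, 6, 8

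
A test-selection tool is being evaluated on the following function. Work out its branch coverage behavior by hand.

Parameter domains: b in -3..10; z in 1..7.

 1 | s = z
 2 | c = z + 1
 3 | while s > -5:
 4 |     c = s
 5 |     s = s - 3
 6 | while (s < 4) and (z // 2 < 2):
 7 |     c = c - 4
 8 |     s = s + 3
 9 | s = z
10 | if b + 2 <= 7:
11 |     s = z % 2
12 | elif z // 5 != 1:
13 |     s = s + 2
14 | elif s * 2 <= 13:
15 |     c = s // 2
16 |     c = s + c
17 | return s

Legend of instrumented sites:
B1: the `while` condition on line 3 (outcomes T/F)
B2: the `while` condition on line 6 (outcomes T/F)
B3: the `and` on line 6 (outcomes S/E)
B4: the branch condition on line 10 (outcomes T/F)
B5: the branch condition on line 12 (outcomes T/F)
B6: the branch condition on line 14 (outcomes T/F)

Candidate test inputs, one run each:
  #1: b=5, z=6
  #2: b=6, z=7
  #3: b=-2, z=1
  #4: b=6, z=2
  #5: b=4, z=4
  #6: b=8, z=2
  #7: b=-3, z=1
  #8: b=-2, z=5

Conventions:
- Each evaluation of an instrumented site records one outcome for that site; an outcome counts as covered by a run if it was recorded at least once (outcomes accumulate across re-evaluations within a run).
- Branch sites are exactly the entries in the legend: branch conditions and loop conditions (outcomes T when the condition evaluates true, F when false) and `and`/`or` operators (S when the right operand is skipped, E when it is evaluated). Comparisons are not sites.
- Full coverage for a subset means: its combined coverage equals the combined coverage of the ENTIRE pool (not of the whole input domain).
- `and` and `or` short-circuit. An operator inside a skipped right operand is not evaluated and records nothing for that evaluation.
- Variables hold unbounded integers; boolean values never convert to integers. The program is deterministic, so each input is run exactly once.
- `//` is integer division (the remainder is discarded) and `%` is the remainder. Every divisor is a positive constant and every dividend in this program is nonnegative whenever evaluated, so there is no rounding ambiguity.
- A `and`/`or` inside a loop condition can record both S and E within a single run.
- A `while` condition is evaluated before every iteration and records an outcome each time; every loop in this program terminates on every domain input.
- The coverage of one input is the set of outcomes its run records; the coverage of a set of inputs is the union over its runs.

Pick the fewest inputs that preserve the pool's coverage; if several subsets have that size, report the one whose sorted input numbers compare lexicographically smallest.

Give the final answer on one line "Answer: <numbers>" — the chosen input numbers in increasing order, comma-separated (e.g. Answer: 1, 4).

input #1, b=5, z=6: events B1->T, B1->T, B1->T, B1->T, B1->F, B3->E, B2->F, B4->T; outcomes B1=T, B1=F, B2=F, B3=E, B4=T
input #2, b=6, z=7: events B1->T, B1->T, B1->T, B1->T, B1->F, B3->E, B2->F, B4->F, B5->F, B6->F; outcomes B1=T, B1=F, B2=F, B3=E, B4=F, B5=F, B6=F
input #3, b=-2, z=1: events B1->T, B1->T, B1->F, B3->E, B2->T, B3->E, B2->T, B3->E, B2->T, B3->S, B2->F, B4->T; outcomes B1=T, B1=F, B2=T, B2=F, B3=S, B3=E, B4=T
input #4, b=6, z=2: events B1->T, B1->T, B1->T, B1->F, B3->E, B2->T, B3->E, B2->T, B3->E, B2->T, B3->E, B2->T, B3->S, B2->F, ...; outcomes B1=T, B1=F, B2=T, B2=F, B3=S, B3=E, B4=F, B5=T
input #5, b=4, z=4: events B1->T, B1->T, B1->T, B1->F, B3->E, B2->F, B4->T; outcomes B1=T, B1=F, B2=F, B3=E, B4=T
input #6, b=8, z=2: events B1->T, B1->T, B1->T, B1->F, B3->E, B2->T, B3->E, B2->T, B3->E, B2->T, B3->E, B2->T, B3->S, B2->F, ...; outcomes B1=T, B1=F, B2=T, B2=F, B3=S, B3=E, B4=F, B5=T
input #7, b=-3, z=1: events B1->T, B1->T, B1->F, B3->E, B2->T, B3->E, B2->T, B3->E, B2->T, B3->S, B2->F, B4->T; outcomes B1=T, B1=F, B2=T, B2=F, B3=S, B3=E, B4=T
input #8, b=-2, z=5: events B1->T, B1->T, B1->T, B1->T, B1->F, B3->E, B2->F, B4->T; outcomes B1=T, B1=F, B2=F, B3=E, B4=T
pool-wide coverage (11 outcomes): B1=T, B1=F, B2=T, B2=F, B3=S, B3=E, B4=T, B4=F, B5=T, B5=F, B6=F
no size-1 subset reaches all 11 outcomes (best union: 8/11)
no size-2 subset reaches all 11 outcomes (best union: 10/11)
inputs {1, 2, 4} (size 3) cover everything; no size-3 subset with a lexicographically smaller index list covers all 11

Answer: 1, 2, 4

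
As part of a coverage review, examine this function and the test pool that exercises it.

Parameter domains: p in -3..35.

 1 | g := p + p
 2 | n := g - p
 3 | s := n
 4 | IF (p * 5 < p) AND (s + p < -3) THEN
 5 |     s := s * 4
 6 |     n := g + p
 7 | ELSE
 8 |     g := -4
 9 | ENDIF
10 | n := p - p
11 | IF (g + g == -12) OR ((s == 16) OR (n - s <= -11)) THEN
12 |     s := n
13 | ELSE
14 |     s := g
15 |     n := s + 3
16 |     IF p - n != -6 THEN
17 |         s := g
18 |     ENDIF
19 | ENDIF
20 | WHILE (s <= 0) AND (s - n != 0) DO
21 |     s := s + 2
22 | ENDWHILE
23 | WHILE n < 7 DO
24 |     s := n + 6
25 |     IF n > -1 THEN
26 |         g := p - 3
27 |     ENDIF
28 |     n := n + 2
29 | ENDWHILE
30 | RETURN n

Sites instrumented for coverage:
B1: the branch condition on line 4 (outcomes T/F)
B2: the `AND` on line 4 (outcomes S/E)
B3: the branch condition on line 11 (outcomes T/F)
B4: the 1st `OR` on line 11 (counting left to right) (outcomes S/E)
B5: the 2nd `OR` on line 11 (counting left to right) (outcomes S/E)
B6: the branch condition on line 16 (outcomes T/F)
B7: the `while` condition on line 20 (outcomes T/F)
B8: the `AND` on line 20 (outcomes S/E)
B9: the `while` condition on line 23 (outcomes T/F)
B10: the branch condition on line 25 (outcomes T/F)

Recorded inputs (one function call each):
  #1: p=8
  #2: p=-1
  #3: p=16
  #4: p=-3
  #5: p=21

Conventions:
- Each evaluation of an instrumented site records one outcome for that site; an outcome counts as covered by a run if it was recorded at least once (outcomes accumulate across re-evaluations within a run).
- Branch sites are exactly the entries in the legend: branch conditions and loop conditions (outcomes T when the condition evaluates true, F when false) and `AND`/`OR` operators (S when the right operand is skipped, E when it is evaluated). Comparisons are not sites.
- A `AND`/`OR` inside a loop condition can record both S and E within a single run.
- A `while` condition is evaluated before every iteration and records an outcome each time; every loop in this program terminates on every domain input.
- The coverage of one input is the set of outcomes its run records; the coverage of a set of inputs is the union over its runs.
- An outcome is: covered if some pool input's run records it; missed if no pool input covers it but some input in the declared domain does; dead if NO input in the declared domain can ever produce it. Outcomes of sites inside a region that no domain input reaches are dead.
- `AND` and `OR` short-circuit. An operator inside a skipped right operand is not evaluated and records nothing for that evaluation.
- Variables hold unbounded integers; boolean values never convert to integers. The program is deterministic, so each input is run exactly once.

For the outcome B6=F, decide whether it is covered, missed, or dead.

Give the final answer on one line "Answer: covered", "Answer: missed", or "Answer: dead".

no pool input records B6=F
checking all 39 inputs in the declared domain: B6=F is never recorded -> dead

Answer: dead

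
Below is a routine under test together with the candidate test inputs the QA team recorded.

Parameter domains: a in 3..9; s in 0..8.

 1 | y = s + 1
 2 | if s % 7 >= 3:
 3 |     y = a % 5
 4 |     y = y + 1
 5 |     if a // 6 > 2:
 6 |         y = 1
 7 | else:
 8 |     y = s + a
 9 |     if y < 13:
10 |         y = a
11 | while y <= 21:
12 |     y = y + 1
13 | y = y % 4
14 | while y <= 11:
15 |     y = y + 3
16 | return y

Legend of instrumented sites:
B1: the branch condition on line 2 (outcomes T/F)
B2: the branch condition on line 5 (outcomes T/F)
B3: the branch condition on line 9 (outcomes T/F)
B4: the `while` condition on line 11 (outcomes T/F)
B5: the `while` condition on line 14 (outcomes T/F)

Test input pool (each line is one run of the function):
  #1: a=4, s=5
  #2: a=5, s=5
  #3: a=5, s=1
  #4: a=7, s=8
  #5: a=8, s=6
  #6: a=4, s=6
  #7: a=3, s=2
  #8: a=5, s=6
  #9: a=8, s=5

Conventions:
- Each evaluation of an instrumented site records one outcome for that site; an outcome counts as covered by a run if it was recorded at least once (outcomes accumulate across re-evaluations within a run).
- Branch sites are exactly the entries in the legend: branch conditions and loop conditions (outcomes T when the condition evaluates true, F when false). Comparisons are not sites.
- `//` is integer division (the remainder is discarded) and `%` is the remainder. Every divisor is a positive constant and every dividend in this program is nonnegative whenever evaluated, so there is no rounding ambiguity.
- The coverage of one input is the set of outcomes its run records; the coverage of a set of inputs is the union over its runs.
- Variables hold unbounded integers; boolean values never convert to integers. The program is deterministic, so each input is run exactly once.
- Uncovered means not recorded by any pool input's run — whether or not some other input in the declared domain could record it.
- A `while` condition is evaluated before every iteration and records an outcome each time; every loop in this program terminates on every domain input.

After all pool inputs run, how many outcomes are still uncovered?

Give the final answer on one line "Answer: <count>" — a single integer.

test 1 (a=4, s=5) fires B1->T, B2->F, B4->T, B4->T, B4->T, B4->T, B4->T, B4->T, B4->T, B4->T, B4->T, B4->T, B4->T, B4->T, ...; hits B1=T, B2=F, B4=T, B4=F, B5=T, B5=F
test 2 (a=5, s=5) fires B1->T, B2->F, B4->T, B4->T, B4->T, B4->T, B4->T, B4->T, B4->T, B4->T, B4->T, B4->T, B4->T, B4->T, ...; hits B1=T, B2=F, B4=T, B4=F, B5=T, B5=F
test 3 (a=5, s=1) fires B1->F, B3->T, B4->T, B4->T, B4->T, B4->T, B4->T, B4->T, B4->T, B4->T, B4->T, B4->T, B4->T, B4->T, ...; hits B1=F, B3=T, B4=T, B4=F, B5=T, B5=F
test 4 (a=7, s=8) fires B1->F, B3->F, B4->T, B4->T, B4->T, B4->T, B4->T, B4->T, B4->T, B4->F, B5->T, B5->T, B5->T, B5->T, ...; hits B1=F, B3=F, B4=T, B4=F, B5=T, B5=F
test 5 (a=8, s=6) fires B1->T, B2->F, B4->T, B4->T, B4->T, B4->T, B4->T, B4->T, B4->T, B4->T, B4->T, B4->T, B4->T, B4->T, ...; hits B1=T, B2=F, B4=T, B4=F, B5=T, B5=F
test 6 (a=4, s=6) fires B1->T, B2->F, B4->T, B4->T, B4->T, B4->T, B4->T, B4->T, B4->T, B4->T, B4->T, B4->T, B4->T, B4->T, ...; hits B1=T, B2=F, B4=T, B4=F, B5=T, B5=F
test 7 (a=3, s=2) fires B1->F, B3->T, B4->T, B4->T, B4->T, B4->T, B4->T, B4->T, B4->T, B4->T, B4->T, B4->T, B4->T, B4->T, ...; hits B1=F, B3=T, B4=T, B4=F, B5=T, B5=F
test 8 (a=5, s=6) fires B1->T, B2->F, B4->T, B4->T, B4->T, B4->T, B4->T, B4->T, B4->T, B4->T, B4->T, B4->T, B4->T, B4->T, ...; hits B1=T, B2=F, B4=T, B4=F, B5=T, B5=F
test 9 (a=8, s=5) fires B1->T, B2->F, B4->T, B4->T, B4->T, B4->T, B4->T, B4->T, B4->T, B4->T, B4->T, B4->T, B4->T, B4->T, ...; hits B1=T, B2=F, B4=T, B4=F, B5=T, B5=F
union over the pool: B1=T, B1=F, B2=F, B3=T, B3=F, B4=T, B4=F, B5=T, B5=F
uncovered (1 of 10): B2=T

Answer: 1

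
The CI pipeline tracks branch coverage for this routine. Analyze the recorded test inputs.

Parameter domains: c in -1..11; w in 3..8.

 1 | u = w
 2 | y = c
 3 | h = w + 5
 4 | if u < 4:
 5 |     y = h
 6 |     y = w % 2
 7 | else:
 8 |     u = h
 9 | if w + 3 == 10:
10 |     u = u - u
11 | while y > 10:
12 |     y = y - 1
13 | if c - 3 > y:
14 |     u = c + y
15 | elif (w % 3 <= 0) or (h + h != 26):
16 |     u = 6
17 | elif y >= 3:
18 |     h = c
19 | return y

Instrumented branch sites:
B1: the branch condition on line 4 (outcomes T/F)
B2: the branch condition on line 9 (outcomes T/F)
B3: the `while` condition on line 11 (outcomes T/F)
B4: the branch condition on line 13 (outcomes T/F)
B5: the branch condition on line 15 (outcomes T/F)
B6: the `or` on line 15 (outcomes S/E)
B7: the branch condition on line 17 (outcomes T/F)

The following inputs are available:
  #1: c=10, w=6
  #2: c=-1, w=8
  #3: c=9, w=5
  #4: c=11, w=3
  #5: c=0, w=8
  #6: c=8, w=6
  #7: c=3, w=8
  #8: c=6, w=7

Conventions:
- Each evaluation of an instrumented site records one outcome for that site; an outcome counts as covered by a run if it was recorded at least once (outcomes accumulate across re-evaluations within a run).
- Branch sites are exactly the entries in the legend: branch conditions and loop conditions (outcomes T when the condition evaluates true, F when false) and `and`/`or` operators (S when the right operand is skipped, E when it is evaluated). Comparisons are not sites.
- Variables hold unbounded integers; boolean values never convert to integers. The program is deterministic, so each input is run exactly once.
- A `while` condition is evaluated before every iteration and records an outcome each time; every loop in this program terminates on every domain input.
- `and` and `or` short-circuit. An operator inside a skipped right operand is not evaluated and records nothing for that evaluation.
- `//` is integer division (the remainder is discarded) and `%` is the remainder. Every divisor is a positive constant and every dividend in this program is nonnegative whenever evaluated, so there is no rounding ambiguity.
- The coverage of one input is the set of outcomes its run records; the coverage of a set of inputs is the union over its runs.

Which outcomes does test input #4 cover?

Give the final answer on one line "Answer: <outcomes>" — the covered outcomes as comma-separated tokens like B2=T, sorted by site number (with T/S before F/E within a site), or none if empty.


Simulating input #4 (c=11, w=3) step by step:
  B1->T, B2->F, B3->F, B4->T
distinct outcomes covered: B1=T, B2=F, B3=F, B4=T
Answer: B1=T, B2=F, B3=F, B4=T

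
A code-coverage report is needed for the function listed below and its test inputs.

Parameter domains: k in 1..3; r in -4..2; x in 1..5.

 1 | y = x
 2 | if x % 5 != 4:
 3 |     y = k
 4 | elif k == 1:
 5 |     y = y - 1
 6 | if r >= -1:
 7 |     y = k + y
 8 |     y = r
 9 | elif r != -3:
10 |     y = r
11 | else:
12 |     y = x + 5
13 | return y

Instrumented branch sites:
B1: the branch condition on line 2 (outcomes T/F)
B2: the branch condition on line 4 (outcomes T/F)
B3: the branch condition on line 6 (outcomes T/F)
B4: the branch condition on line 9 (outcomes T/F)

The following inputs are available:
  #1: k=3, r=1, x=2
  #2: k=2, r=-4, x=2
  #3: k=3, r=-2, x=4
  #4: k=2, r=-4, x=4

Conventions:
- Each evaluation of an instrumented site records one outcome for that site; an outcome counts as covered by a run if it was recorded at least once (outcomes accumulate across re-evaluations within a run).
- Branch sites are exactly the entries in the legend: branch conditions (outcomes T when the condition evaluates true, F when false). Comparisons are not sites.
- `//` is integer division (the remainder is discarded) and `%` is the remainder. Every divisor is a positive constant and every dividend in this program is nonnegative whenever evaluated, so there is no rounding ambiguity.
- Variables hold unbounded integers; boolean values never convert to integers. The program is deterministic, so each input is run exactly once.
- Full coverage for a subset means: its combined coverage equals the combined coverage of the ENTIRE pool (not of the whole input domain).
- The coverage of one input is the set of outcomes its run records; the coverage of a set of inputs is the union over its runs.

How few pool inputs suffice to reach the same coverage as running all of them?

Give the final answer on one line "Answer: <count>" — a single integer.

test 1 (k=3, r=1, x=2) fires B1->T, B3->T; hits B1=T, B3=T
test 2 (k=2, r=-4, x=2) fires B1->T, B3->F, B4->T; hits B1=T, B3=F, B4=T
test 3 (k=3, r=-2, x=4) fires B1->F, B2->F, B3->F, B4->T; hits B1=F, B2=F, B3=F, B4=T
test 4 (k=2, r=-4, x=4) fires B1->F, B2->F, B3->F, B4->T; hits B1=F, B2=F, B3=F, B4=T
the full pool covers 6 outcomes: B1=T, B1=F, B2=F, B3=T, B3=F, B4=T
size 1 is not enough: best union over all size-1 subsets is 4/6
size 2: inputs {1, 3} cover all 6 outcomes, and no lexicographically smaller subset of this size does

Answer: 2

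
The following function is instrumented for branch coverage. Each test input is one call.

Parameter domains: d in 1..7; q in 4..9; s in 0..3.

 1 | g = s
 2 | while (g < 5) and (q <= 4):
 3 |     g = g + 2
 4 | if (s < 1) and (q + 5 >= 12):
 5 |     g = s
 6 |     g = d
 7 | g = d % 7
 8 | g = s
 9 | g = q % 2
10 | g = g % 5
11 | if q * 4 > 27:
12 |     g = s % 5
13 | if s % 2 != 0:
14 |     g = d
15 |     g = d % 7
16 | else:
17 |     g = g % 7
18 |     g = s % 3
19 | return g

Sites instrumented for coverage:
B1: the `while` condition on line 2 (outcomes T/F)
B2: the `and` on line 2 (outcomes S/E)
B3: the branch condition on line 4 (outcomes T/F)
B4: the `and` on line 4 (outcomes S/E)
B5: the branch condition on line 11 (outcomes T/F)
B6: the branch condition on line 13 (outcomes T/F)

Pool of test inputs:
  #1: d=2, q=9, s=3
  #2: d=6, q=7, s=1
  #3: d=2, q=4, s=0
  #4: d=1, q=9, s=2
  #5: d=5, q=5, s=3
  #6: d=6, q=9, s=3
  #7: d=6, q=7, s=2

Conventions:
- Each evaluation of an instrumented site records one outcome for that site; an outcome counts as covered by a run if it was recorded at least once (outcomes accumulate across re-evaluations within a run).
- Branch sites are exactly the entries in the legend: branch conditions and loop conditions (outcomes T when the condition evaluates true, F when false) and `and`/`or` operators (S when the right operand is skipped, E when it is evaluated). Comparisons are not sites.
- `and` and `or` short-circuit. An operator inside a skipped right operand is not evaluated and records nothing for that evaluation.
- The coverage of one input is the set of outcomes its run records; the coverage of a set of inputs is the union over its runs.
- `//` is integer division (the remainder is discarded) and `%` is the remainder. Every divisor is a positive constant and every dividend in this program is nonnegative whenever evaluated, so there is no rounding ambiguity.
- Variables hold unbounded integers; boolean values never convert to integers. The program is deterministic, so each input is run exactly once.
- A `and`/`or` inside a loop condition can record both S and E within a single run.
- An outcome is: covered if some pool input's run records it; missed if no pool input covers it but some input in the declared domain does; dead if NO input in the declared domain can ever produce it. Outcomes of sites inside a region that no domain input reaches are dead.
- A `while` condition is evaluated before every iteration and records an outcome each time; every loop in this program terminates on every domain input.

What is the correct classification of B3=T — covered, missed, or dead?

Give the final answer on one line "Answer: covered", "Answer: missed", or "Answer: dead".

no pool input records B3=T
but domain input (d=1, q=7, s=0) does record it -> reachable, so missed

Answer: missed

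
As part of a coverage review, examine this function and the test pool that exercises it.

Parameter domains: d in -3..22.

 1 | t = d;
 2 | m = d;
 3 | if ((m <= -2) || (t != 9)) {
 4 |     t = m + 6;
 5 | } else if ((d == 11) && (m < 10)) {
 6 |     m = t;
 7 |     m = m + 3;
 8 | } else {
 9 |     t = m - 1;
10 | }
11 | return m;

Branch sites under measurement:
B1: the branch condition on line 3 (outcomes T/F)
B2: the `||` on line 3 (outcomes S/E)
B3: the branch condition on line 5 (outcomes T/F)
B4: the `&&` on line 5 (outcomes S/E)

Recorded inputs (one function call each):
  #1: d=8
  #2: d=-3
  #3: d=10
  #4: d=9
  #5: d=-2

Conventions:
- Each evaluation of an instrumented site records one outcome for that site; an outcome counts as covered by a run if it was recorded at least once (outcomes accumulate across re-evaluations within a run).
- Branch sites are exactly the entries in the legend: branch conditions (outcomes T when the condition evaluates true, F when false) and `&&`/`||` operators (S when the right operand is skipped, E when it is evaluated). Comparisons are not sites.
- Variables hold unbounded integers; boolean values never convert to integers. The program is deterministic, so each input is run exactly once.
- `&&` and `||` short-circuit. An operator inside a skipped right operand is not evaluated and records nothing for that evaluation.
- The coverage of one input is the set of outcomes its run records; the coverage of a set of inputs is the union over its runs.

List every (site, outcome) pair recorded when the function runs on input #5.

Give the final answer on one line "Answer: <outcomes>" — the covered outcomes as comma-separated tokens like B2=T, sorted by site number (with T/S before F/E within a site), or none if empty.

Simulating input #5 (d=-2) step by step:
  B2->S, B1->T
distinct outcomes covered: B1=T, B2=S

Answer: B1=T, B2=S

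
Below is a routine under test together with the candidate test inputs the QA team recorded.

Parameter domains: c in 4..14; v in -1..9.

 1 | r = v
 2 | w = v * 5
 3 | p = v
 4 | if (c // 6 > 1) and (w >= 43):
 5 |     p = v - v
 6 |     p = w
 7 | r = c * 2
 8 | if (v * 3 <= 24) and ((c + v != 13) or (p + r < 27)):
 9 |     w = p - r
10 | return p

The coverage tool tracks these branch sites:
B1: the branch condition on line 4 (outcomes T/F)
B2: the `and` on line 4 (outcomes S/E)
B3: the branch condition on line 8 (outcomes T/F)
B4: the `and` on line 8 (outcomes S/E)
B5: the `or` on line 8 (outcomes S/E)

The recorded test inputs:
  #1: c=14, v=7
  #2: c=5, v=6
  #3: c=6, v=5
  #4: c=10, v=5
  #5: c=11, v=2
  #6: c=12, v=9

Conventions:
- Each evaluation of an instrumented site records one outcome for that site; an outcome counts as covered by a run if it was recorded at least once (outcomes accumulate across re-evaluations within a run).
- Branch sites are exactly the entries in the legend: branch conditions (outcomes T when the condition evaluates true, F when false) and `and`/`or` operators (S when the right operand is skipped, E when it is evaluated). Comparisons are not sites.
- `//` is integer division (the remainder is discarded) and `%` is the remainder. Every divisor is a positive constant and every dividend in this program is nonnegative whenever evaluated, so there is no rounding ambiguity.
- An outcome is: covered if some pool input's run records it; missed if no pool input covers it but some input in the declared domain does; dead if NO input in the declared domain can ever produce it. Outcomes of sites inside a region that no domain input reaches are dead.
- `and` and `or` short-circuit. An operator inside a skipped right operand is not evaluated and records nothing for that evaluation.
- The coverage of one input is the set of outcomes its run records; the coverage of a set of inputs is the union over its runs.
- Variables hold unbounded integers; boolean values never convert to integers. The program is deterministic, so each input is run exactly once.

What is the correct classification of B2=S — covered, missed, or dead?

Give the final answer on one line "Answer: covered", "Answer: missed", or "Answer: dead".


B2=S is recorded by pool input(s) 2, 3, 4, 5 -> covered
Answer: covered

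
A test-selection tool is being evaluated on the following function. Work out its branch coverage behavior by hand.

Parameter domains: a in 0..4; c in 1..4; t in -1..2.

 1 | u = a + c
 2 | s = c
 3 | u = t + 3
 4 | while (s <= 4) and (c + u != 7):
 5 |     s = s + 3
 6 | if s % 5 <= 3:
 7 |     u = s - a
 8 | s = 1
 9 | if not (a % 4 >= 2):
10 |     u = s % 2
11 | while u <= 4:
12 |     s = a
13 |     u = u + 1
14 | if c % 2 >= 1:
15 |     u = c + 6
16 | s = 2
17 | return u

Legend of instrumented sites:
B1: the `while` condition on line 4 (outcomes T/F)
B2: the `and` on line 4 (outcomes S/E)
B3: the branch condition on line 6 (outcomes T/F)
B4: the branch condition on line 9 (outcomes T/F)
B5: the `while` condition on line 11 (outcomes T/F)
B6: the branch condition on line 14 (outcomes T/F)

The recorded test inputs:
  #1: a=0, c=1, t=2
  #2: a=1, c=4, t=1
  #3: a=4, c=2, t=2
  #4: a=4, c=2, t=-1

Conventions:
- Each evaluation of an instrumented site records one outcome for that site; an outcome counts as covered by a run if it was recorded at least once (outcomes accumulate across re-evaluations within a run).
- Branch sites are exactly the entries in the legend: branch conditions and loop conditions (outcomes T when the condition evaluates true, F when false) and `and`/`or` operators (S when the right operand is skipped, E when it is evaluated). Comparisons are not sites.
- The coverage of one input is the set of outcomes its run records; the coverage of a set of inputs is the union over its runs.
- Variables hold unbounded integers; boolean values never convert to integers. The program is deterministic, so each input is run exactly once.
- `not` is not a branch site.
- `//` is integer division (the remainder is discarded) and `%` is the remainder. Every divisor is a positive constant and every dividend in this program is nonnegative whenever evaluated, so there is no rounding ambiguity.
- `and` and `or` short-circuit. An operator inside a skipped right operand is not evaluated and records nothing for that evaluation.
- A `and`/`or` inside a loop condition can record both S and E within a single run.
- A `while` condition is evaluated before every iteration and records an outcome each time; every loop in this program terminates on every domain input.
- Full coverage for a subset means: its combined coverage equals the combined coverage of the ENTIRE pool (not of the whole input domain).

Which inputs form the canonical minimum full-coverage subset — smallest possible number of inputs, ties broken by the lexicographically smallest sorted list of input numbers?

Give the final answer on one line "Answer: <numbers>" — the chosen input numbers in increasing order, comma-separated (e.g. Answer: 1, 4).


#1 (a=0, c=1, t=2) -> B2->E, B1->T, B2->E, B1->T, B2->S, B1->F, B3->T, B4->T, B5->T, B5->T, B5->T, B5->T, B5->F, B6->T; covered: B1=T, B1=F, B2=S, B2=E, B3=T, B4=T, B5=T, B5=F, B6=T
#2 (a=1, c=4, t=1) -> B2->E, B1->T, B2->S, B1->F, B3->T, B4->T, B5->T, B5->T, B5->T, B5->T, B5->F, B6->F; covered: B1=T, B1=F, B2=S, B2=E, B3=T, B4=T, B5=T, B5=F, B6=F
#3 (a=4, c=2, t=2) -> B2->E, B1->F, B3->T, B4->T, B5->T, B5->T, B5->T, B5->T, B5->F, B6->F; covered: B1=F, B2=E, B3=T, B4=T, B5=T, B5=F, B6=F
#4 (a=4, c=2, t=-1) -> B2->E, B1->T, B2->S, B1->F, B3->T, B4->T, B5->T, B5->T, B5->T, B5->T, B5->F, B6->F; covered: B1=T, B1=F, B2=S, B2=E, B3=T, B4=T, B5=T, B5=F, B6=F
union over all inputs: B1=T, B1=F, B2=S, B2=E, B3=T, B4=T, B5=T, B5=F, B6=T, B6=F (10 outcomes)
every size-1 subset falls short of the 10 outcomes (best: 9/10)
the canonical winner is {1, 2}: size 2, full 10-outcome coverage, earliest index list among size-2 covers
Answer: 1, 2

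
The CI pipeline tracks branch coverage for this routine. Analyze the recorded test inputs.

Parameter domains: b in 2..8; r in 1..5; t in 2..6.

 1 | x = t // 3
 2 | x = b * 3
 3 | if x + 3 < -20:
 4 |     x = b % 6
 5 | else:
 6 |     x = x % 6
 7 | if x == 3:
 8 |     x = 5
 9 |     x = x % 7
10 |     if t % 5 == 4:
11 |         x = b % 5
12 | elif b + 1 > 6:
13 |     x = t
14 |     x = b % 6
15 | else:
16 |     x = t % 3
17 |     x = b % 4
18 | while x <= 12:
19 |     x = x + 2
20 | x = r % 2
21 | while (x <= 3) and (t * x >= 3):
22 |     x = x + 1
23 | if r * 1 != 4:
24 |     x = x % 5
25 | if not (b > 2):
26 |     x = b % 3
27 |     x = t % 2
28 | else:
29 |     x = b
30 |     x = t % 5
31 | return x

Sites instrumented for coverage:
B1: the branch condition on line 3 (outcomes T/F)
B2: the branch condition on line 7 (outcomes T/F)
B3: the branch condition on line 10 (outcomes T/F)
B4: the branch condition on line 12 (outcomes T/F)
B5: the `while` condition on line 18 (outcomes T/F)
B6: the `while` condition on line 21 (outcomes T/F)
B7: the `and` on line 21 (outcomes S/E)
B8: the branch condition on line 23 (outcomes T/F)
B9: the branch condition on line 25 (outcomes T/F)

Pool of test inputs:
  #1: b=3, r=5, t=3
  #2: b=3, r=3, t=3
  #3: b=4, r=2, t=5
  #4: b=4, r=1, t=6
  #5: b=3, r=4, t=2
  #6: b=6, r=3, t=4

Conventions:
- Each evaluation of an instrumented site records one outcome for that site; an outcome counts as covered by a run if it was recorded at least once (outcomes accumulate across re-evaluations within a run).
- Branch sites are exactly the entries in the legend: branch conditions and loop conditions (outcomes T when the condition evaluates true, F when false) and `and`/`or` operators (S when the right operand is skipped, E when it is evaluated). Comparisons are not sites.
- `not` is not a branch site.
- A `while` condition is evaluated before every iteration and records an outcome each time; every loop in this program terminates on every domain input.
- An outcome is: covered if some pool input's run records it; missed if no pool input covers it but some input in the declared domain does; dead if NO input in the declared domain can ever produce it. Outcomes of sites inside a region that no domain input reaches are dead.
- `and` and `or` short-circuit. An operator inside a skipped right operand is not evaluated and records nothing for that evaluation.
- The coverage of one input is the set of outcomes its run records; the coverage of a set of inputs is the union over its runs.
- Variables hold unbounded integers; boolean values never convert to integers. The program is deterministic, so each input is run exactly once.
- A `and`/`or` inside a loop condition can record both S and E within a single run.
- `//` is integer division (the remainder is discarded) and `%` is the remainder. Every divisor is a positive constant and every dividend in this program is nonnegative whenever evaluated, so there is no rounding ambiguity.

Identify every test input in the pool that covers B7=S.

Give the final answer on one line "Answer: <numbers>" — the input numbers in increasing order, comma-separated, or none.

input #1 (b=3, r=5, t=3): produces B7=S
input #2 (b=3, r=3, t=3): produces B7=S
input #3 (b=4, r=2, t=5): does not produce B7=S
input #4 (b=4, r=1, t=6): produces B7=S
input #5 (b=3, r=4, t=2): does not produce B7=S
input #6 (b=6, r=3, t=4): produces B7=S

Answer: 1, 2, 4, 6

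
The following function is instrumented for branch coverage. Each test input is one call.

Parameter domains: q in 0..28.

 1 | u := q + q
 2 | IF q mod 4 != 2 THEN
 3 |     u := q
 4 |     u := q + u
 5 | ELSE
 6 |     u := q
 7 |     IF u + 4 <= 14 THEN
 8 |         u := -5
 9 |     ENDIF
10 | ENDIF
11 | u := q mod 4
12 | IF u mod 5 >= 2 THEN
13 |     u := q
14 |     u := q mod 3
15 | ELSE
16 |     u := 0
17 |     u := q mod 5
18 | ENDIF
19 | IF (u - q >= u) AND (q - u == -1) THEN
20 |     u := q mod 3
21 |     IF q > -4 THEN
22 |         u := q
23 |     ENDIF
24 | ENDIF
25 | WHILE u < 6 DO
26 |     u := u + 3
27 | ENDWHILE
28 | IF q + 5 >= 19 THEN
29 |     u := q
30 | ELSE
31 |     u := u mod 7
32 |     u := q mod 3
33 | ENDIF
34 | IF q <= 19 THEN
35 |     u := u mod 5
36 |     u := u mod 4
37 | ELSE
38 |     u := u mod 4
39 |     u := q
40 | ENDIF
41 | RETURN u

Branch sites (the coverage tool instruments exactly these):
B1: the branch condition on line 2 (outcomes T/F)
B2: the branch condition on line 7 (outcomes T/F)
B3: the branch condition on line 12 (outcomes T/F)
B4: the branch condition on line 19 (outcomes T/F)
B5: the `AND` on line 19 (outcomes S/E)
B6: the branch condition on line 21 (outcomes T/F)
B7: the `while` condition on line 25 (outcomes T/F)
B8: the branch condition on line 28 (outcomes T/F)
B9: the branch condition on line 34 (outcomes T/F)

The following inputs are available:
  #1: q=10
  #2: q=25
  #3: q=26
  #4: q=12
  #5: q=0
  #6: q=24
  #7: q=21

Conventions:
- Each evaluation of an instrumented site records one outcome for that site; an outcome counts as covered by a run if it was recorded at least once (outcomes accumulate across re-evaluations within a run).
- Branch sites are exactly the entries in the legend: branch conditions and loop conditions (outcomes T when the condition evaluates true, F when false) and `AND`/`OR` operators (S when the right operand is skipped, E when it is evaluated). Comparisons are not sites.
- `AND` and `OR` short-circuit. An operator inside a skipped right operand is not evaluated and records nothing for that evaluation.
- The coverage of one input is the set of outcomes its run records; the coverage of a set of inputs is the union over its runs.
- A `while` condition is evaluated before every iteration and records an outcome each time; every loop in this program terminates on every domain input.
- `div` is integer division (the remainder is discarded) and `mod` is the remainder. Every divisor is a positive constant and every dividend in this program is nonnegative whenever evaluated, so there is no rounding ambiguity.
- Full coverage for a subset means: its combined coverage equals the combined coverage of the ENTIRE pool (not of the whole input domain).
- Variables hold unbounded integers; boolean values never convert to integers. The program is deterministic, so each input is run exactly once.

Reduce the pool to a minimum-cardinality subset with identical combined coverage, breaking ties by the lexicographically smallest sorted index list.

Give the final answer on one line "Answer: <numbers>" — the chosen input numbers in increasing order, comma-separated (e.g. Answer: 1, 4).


input #1, q=10: events B1->F, B2->T, B3->T, B5->S, B4->F, B7->T, B7->T, B7->F, B8->F, B9->T; outcomes B1=F, B2=T, B3=T, B4=F, B5=S, B7=T, B7=F, B8=F, B9=T
input #2, q=25: events B1->T, B3->F, B5->S, B4->F, B7->T, B7->T, B7->F, B8->T, B9->F; outcomes B1=T, B3=F, B4=F, B5=S, B7=T, B7=F, B8=T, B9=F
input #3, q=26: events B1->F, B2->F, B3->T, B5->S, B4->F, B7->T, B7->T, B7->F, B8->T, B9->F; outcomes B1=F, B2=F, B3=T, B4=F, B5=S, B7=T, B7=F, B8=T, B9=F
input #4, q=12: events B1->T, B3->F, B5->S, B4->F, B7->T, B7->T, B7->F, B8->F, B9->T; outcomes B1=T, B3=F, B4=F, B5=S, B7=T, B7=F, B8=F, B9=T
input #5, q=0: events B1->T, B3->F, B5->E, B4->F, B7->T, B7->T, B7->F, B8->F, B9->T; outcomes B1=T, B3=F, B4=F, B5=E, B7=T, B7=F, B8=F, B9=T
input #6, q=24: events B1->T, B3->F, B5->S, B4->F, B7->T, B7->F, B8->T, B9->F; outcomes B1=T, B3=F, B4=F, B5=S, B7=T, B7=F, B8=T, B9=F
input #7, q=21: events B1->T, B3->F, B5->S, B4->F, B7->T, B7->T, B7->F, B8->T, B9->F; outcomes B1=T, B3=F, B4=F, B5=S, B7=T, B7=F, B8=T, B9=F
pool-wide coverage (15 outcomes): B1=T, B1=F, B2=T, B2=F, B3=T, B3=F, B4=F, B5=S, B5=E, B7=T, B7=F, B8=T, B8=F, B9=T, B9=F
checked all size-1 subsets: none covers 15 outcomes (max 9/15)
checked all size-2 subsets: none covers 15 outcomes (max 14/15)
inputs {1, 3, 5} (size 3) cover everything; no size-3 subset with a lexicographically smaller index list covers all 15
Answer: 1, 3, 5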